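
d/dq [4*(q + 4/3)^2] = 8*q + 32/3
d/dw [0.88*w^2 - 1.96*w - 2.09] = 1.76*w - 1.96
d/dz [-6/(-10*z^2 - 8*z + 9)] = 24*(-5*z - 2)/(10*z^2 + 8*z - 9)^2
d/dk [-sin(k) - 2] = -cos(k)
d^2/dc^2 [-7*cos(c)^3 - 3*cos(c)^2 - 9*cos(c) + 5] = 57*cos(c)/4 + 6*cos(2*c) + 63*cos(3*c)/4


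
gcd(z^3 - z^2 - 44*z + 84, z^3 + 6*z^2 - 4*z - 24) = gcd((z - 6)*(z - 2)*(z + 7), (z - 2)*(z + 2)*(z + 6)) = z - 2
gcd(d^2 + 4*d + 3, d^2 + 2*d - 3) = d + 3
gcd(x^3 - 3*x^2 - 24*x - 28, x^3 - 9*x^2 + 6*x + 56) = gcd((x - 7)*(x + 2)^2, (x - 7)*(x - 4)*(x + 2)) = x^2 - 5*x - 14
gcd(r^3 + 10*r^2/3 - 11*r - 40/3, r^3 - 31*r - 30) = r^2 + 6*r + 5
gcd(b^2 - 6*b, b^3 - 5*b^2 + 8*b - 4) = 1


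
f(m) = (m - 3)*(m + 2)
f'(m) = 2*m - 1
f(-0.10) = -5.89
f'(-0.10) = -1.20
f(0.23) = -6.18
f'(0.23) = -0.54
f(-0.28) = -5.64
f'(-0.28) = -1.56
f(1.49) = -5.27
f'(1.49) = 1.98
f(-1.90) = -0.49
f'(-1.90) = -4.80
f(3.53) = 2.93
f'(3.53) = 6.06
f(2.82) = -0.87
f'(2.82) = 4.64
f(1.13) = -5.85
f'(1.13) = 1.26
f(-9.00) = 84.00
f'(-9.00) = -19.00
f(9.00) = 66.00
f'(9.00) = 17.00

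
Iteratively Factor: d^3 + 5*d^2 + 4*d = (d)*(d^2 + 5*d + 4) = d*(d + 4)*(d + 1)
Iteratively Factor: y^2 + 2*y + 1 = (y + 1)*(y + 1)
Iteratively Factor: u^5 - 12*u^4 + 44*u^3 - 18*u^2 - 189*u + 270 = (u - 5)*(u^4 - 7*u^3 + 9*u^2 + 27*u - 54) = (u - 5)*(u - 3)*(u^3 - 4*u^2 - 3*u + 18) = (u - 5)*(u - 3)*(u + 2)*(u^2 - 6*u + 9) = (u - 5)*(u - 3)^2*(u + 2)*(u - 3)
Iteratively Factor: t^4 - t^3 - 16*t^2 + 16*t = (t)*(t^3 - t^2 - 16*t + 16) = t*(t + 4)*(t^2 - 5*t + 4) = t*(t - 1)*(t + 4)*(t - 4)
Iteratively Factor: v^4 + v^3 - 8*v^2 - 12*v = (v + 2)*(v^3 - v^2 - 6*v) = v*(v + 2)*(v^2 - v - 6) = v*(v + 2)^2*(v - 3)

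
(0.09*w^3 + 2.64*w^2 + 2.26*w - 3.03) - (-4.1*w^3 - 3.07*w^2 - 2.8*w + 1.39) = 4.19*w^3 + 5.71*w^2 + 5.06*w - 4.42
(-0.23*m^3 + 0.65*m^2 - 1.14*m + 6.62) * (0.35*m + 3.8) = -0.0805*m^4 - 0.6465*m^3 + 2.071*m^2 - 2.015*m + 25.156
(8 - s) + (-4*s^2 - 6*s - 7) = -4*s^2 - 7*s + 1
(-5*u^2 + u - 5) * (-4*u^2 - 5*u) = 20*u^4 + 21*u^3 + 15*u^2 + 25*u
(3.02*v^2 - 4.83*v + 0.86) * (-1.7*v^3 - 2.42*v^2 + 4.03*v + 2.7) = -5.134*v^5 + 0.902600000000001*v^4 + 22.3972*v^3 - 13.3921*v^2 - 9.5752*v + 2.322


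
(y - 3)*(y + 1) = y^2 - 2*y - 3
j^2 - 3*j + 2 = (j - 2)*(j - 1)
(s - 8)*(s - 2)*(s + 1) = s^3 - 9*s^2 + 6*s + 16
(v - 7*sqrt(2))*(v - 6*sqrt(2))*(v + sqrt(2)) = v^3 - 12*sqrt(2)*v^2 + 58*v + 84*sqrt(2)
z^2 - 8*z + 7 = (z - 7)*(z - 1)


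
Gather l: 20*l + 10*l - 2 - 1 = 30*l - 3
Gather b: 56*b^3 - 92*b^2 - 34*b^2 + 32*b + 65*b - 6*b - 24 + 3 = 56*b^3 - 126*b^2 + 91*b - 21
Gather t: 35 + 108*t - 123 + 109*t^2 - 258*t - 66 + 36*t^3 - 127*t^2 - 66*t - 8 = 36*t^3 - 18*t^2 - 216*t - 162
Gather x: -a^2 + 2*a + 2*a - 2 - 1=-a^2 + 4*a - 3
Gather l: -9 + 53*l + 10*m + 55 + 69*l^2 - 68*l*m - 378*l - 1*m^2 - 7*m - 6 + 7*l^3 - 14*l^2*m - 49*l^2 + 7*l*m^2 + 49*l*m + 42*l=7*l^3 + l^2*(20 - 14*m) + l*(7*m^2 - 19*m - 283) - m^2 + 3*m + 40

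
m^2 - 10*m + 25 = (m - 5)^2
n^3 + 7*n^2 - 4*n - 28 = (n - 2)*(n + 2)*(n + 7)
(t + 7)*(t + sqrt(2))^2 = t^3 + 2*sqrt(2)*t^2 + 7*t^2 + 2*t + 14*sqrt(2)*t + 14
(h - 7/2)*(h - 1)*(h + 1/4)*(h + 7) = h^4 + 11*h^3/4 - 219*h^2/8 + 35*h/2 + 49/8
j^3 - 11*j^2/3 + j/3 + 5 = (j - 3)*(j - 5/3)*(j + 1)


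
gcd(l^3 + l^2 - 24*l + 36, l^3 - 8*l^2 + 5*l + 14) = l - 2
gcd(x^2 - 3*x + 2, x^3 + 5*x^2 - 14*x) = x - 2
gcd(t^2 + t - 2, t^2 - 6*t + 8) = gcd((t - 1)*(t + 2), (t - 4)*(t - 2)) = 1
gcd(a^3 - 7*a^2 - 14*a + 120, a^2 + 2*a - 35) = a - 5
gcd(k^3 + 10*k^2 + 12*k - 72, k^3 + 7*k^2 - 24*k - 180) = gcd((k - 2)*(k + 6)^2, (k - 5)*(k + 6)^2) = k^2 + 12*k + 36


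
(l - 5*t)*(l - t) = l^2 - 6*l*t + 5*t^2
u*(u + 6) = u^2 + 6*u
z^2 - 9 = (z - 3)*(z + 3)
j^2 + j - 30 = (j - 5)*(j + 6)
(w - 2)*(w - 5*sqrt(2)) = w^2 - 5*sqrt(2)*w - 2*w + 10*sqrt(2)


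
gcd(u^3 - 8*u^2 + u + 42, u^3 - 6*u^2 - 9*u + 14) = u^2 - 5*u - 14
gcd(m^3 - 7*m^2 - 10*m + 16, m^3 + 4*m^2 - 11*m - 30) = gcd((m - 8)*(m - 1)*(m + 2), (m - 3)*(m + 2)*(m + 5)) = m + 2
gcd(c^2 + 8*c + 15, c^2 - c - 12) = c + 3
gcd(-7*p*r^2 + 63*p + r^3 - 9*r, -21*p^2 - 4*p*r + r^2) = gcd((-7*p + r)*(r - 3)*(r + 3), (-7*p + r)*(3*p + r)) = 7*p - r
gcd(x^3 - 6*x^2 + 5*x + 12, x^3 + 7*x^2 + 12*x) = 1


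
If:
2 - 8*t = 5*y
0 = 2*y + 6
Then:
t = 17/8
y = -3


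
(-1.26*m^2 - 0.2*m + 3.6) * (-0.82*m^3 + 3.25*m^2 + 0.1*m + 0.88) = 1.0332*m^5 - 3.931*m^4 - 3.728*m^3 + 10.5712*m^2 + 0.184*m + 3.168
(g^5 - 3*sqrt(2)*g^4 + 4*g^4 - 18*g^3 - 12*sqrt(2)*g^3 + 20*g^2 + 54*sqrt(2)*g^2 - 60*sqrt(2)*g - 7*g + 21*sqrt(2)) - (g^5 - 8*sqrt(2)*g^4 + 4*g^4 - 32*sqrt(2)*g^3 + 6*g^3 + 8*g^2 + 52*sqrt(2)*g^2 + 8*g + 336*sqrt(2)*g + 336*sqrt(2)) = 5*sqrt(2)*g^4 - 24*g^3 + 20*sqrt(2)*g^3 + 2*sqrt(2)*g^2 + 12*g^2 - 396*sqrt(2)*g - 15*g - 315*sqrt(2)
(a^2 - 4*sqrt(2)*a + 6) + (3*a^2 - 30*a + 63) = 4*a^2 - 30*a - 4*sqrt(2)*a + 69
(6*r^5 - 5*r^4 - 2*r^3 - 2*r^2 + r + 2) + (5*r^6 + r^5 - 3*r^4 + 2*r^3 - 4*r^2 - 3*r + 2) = 5*r^6 + 7*r^5 - 8*r^4 - 6*r^2 - 2*r + 4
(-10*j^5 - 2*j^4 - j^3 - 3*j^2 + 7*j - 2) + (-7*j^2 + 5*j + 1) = -10*j^5 - 2*j^4 - j^3 - 10*j^2 + 12*j - 1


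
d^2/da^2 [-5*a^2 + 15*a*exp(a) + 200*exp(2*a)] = 15*a*exp(a) + 800*exp(2*a) + 30*exp(a) - 10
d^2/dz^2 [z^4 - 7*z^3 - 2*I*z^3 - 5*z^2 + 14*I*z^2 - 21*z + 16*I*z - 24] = 12*z^2 + z*(-42 - 12*I) - 10 + 28*I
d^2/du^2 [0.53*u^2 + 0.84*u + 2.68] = 1.06000000000000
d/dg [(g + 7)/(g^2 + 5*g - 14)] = -1/(g^2 - 4*g + 4)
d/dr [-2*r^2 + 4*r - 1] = 4 - 4*r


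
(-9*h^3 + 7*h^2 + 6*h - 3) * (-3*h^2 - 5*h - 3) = 27*h^5 + 24*h^4 - 26*h^3 - 42*h^2 - 3*h + 9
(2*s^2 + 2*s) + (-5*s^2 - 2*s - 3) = -3*s^2 - 3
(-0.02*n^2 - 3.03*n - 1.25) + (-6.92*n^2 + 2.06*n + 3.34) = -6.94*n^2 - 0.97*n + 2.09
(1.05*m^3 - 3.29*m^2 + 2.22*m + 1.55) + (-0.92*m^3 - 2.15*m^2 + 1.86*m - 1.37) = 0.13*m^3 - 5.44*m^2 + 4.08*m + 0.18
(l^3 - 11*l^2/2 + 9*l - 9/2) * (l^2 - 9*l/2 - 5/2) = l^5 - 10*l^4 + 125*l^3/4 - 125*l^2/4 - 9*l/4 + 45/4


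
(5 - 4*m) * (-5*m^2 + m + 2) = 20*m^3 - 29*m^2 - 3*m + 10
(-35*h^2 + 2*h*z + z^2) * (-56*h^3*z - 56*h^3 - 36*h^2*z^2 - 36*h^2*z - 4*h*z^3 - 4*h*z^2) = 1960*h^5*z + 1960*h^5 + 1148*h^4*z^2 + 1148*h^4*z + 12*h^3*z^3 + 12*h^3*z^2 - 44*h^2*z^4 - 44*h^2*z^3 - 4*h*z^5 - 4*h*z^4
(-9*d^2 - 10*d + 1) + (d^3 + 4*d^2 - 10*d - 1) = d^3 - 5*d^2 - 20*d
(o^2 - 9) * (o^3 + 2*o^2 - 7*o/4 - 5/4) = o^5 + 2*o^4 - 43*o^3/4 - 77*o^2/4 + 63*o/4 + 45/4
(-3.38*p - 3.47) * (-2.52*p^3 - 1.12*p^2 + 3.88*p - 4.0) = 8.5176*p^4 + 12.53*p^3 - 9.228*p^2 + 0.0564*p + 13.88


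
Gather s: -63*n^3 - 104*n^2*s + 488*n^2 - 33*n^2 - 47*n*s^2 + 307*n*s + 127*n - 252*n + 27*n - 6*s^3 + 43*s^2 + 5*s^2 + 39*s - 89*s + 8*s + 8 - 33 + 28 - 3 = -63*n^3 + 455*n^2 - 98*n - 6*s^3 + s^2*(48 - 47*n) + s*(-104*n^2 + 307*n - 42)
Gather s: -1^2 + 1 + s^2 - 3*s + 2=s^2 - 3*s + 2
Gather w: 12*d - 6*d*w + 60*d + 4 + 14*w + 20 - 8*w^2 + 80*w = 72*d - 8*w^2 + w*(94 - 6*d) + 24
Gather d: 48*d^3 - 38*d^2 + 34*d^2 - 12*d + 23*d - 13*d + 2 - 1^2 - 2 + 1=48*d^3 - 4*d^2 - 2*d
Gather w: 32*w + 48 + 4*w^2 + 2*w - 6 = 4*w^2 + 34*w + 42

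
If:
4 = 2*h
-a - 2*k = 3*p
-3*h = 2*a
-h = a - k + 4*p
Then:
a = -3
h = 2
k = 9/11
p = 5/11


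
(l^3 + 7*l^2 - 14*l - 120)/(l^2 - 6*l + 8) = (l^2 + 11*l + 30)/(l - 2)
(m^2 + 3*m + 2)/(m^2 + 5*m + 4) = (m + 2)/(m + 4)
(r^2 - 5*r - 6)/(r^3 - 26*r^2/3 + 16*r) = 3*(r + 1)/(r*(3*r - 8))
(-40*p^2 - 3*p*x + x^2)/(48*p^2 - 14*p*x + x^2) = (5*p + x)/(-6*p + x)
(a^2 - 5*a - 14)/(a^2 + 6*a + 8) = (a - 7)/(a + 4)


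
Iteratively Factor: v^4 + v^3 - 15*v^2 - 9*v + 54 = (v - 3)*(v^3 + 4*v^2 - 3*v - 18) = (v - 3)*(v + 3)*(v^2 + v - 6) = (v - 3)*(v - 2)*(v + 3)*(v + 3)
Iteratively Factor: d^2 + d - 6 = (d - 2)*(d + 3)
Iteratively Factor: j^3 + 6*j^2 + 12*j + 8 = (j + 2)*(j^2 + 4*j + 4) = (j + 2)^2*(j + 2)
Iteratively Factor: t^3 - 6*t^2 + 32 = (t + 2)*(t^2 - 8*t + 16) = (t - 4)*(t + 2)*(t - 4)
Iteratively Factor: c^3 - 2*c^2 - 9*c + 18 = (c - 2)*(c^2 - 9) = (c - 3)*(c - 2)*(c + 3)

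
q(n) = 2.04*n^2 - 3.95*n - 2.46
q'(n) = 4.08*n - 3.95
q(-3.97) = 45.37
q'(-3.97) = -20.15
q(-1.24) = 5.57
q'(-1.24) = -9.01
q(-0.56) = 0.39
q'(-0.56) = -6.23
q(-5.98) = 94.11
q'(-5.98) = -28.35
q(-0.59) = 0.58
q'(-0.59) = -6.36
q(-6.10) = 97.54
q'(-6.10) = -28.84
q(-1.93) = 12.76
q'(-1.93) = -11.82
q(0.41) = -3.74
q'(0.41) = -2.28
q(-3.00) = 27.75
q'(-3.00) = -16.19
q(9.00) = 127.23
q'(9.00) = 32.77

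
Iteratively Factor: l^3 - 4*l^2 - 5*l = (l)*(l^2 - 4*l - 5) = l*(l + 1)*(l - 5)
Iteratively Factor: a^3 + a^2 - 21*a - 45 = (a + 3)*(a^2 - 2*a - 15) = (a + 3)^2*(a - 5)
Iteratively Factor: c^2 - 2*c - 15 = (c - 5)*(c + 3)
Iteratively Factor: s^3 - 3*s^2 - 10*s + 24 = (s + 3)*(s^2 - 6*s + 8) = (s - 2)*(s + 3)*(s - 4)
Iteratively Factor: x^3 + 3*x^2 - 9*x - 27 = (x - 3)*(x^2 + 6*x + 9) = (x - 3)*(x + 3)*(x + 3)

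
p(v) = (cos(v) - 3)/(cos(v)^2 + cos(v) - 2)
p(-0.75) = 3.09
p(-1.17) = 1.79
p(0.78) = 2.92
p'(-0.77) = 5.68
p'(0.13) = -1213.75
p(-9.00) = 1.88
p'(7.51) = -1.14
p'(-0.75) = 6.16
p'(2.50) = 0.57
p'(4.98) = 0.87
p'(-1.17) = 1.38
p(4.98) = 1.64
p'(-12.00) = -14.56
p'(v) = (2*sin(v)*cos(v) + sin(v))*(cos(v) - 3)/(cos(v)^2 + cos(v) - 2)^2 - sin(v)/(cos(v)^2 + cos(v) - 2)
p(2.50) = 1.76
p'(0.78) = -5.45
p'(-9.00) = -0.50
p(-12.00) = 4.86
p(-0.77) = 2.98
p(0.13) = 79.56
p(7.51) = 1.72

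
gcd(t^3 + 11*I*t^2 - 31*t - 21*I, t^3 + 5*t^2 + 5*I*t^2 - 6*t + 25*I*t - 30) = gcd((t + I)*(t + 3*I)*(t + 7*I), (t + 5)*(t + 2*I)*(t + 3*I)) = t + 3*I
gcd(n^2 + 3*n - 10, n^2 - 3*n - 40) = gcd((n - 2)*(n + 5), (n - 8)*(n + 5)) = n + 5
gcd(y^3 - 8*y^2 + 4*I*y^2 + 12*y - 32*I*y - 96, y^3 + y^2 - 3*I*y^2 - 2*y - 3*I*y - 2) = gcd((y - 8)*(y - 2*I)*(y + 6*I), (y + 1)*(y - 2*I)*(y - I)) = y - 2*I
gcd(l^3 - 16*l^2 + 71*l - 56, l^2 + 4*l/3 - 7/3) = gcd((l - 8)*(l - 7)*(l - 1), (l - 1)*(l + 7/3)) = l - 1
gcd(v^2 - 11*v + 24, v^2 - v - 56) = v - 8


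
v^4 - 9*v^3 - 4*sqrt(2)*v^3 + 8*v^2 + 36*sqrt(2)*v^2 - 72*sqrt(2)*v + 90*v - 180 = (v - 6)*(v - 3)*(v - 5*sqrt(2))*(v + sqrt(2))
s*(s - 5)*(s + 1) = s^3 - 4*s^2 - 5*s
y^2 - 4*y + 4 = (y - 2)^2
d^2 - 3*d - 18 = (d - 6)*(d + 3)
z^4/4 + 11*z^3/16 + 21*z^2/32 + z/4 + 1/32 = (z/4 + 1/4)*(z + 1/4)*(z + 1/2)*(z + 1)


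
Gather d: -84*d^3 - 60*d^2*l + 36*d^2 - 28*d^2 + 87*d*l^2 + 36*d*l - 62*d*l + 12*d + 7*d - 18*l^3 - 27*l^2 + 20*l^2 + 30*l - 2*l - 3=-84*d^3 + d^2*(8 - 60*l) + d*(87*l^2 - 26*l + 19) - 18*l^3 - 7*l^2 + 28*l - 3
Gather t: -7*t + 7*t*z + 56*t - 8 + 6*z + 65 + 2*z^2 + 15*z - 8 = t*(7*z + 49) + 2*z^2 + 21*z + 49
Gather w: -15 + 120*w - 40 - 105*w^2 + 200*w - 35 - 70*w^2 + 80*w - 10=-175*w^2 + 400*w - 100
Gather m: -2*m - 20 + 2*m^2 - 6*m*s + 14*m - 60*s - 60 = 2*m^2 + m*(12 - 6*s) - 60*s - 80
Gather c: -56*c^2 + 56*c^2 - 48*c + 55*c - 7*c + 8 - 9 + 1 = 0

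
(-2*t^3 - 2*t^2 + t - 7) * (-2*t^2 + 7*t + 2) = 4*t^5 - 10*t^4 - 20*t^3 + 17*t^2 - 47*t - 14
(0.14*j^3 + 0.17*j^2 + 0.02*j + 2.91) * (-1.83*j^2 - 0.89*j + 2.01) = -0.2562*j^5 - 0.4357*j^4 + 0.0935*j^3 - 5.0014*j^2 - 2.5497*j + 5.8491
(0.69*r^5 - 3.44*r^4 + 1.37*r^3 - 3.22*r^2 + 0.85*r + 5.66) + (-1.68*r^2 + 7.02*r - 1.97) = 0.69*r^5 - 3.44*r^4 + 1.37*r^3 - 4.9*r^2 + 7.87*r + 3.69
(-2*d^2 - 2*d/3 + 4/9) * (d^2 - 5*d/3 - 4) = -2*d^4 + 8*d^3/3 + 86*d^2/9 + 52*d/27 - 16/9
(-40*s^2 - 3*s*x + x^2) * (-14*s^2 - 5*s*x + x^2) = 560*s^4 + 242*s^3*x - 39*s^2*x^2 - 8*s*x^3 + x^4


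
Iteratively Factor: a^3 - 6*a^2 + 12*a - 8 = (a - 2)*(a^2 - 4*a + 4) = (a - 2)^2*(a - 2)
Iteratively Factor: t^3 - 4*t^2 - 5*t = (t)*(t^2 - 4*t - 5) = t*(t - 5)*(t + 1)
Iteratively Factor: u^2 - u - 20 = (u - 5)*(u + 4)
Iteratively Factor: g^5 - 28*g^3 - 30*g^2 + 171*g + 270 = (g - 5)*(g^4 + 5*g^3 - 3*g^2 - 45*g - 54) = (g - 5)*(g + 2)*(g^3 + 3*g^2 - 9*g - 27) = (g - 5)*(g + 2)*(g + 3)*(g^2 - 9) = (g - 5)*(g - 3)*(g + 2)*(g + 3)*(g + 3)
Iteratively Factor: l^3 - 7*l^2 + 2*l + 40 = (l - 4)*(l^2 - 3*l - 10) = (l - 5)*(l - 4)*(l + 2)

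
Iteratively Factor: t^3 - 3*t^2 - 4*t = (t + 1)*(t^2 - 4*t) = t*(t + 1)*(t - 4)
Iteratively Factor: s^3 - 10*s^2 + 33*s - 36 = (s - 3)*(s^2 - 7*s + 12) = (s - 3)^2*(s - 4)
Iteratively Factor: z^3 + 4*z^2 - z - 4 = (z + 1)*(z^2 + 3*z - 4) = (z + 1)*(z + 4)*(z - 1)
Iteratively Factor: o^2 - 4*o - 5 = (o + 1)*(o - 5)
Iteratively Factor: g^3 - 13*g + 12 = (g + 4)*(g^2 - 4*g + 3) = (g - 1)*(g + 4)*(g - 3)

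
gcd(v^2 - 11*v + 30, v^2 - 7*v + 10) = v - 5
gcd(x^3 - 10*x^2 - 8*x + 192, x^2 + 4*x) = x + 4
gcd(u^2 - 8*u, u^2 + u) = u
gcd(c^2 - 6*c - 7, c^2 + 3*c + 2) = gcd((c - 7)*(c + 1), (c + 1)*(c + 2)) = c + 1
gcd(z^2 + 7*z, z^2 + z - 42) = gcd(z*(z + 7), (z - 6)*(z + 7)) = z + 7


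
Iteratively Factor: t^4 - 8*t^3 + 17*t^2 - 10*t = (t - 5)*(t^3 - 3*t^2 + 2*t) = t*(t - 5)*(t^2 - 3*t + 2) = t*(t - 5)*(t - 2)*(t - 1)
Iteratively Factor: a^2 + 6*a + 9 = (a + 3)*(a + 3)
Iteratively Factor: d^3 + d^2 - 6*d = (d - 2)*(d^2 + 3*d) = d*(d - 2)*(d + 3)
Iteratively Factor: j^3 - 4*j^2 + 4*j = (j - 2)*(j^2 - 2*j) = j*(j - 2)*(j - 2)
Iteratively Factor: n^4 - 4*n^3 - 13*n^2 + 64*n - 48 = (n - 3)*(n^3 - n^2 - 16*n + 16) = (n - 3)*(n - 1)*(n^2 - 16) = (n - 3)*(n - 1)*(n + 4)*(n - 4)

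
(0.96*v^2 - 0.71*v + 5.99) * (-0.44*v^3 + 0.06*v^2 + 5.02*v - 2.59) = -0.4224*v^5 + 0.37*v^4 + 2.141*v^3 - 5.6912*v^2 + 31.9087*v - 15.5141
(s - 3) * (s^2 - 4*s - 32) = s^3 - 7*s^2 - 20*s + 96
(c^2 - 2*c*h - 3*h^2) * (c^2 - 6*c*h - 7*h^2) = c^4 - 8*c^3*h + 2*c^2*h^2 + 32*c*h^3 + 21*h^4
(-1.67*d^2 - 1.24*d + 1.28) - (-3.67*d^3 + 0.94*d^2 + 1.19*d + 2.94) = 3.67*d^3 - 2.61*d^2 - 2.43*d - 1.66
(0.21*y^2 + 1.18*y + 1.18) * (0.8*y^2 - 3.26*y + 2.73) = 0.168*y^4 + 0.2594*y^3 - 2.3295*y^2 - 0.6254*y + 3.2214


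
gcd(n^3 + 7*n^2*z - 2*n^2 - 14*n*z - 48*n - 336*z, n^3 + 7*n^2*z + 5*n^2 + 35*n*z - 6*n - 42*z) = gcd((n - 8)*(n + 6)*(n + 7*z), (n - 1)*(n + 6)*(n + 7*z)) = n^2 + 7*n*z + 6*n + 42*z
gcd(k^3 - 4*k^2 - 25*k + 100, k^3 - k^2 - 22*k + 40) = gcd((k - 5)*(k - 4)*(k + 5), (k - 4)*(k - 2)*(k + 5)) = k^2 + k - 20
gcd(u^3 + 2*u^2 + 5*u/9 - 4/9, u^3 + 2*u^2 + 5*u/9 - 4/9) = u^3 + 2*u^2 + 5*u/9 - 4/9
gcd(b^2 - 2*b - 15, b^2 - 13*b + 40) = b - 5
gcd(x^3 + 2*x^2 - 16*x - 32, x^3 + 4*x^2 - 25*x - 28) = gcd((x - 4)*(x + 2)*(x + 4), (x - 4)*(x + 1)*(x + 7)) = x - 4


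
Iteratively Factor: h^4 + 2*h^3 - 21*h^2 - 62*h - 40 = (h + 1)*(h^3 + h^2 - 22*h - 40) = (h - 5)*(h + 1)*(h^2 + 6*h + 8) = (h - 5)*(h + 1)*(h + 2)*(h + 4)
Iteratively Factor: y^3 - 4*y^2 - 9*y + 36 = (y + 3)*(y^2 - 7*y + 12) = (y - 3)*(y + 3)*(y - 4)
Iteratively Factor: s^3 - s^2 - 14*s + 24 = (s - 2)*(s^2 + s - 12) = (s - 3)*(s - 2)*(s + 4)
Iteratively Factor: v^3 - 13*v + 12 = (v + 4)*(v^2 - 4*v + 3) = (v - 1)*(v + 4)*(v - 3)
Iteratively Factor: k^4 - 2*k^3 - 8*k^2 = (k)*(k^3 - 2*k^2 - 8*k) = k^2*(k^2 - 2*k - 8) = k^2*(k - 4)*(k + 2)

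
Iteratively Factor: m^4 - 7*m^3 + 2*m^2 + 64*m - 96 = (m - 2)*(m^3 - 5*m^2 - 8*m + 48) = (m - 4)*(m - 2)*(m^2 - m - 12) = (m - 4)^2*(m - 2)*(m + 3)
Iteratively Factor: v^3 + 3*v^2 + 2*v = (v)*(v^2 + 3*v + 2) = v*(v + 2)*(v + 1)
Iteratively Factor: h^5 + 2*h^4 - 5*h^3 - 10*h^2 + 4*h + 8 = (h + 1)*(h^4 + h^3 - 6*h^2 - 4*h + 8) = (h - 2)*(h + 1)*(h^3 + 3*h^2 - 4) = (h - 2)*(h + 1)*(h + 2)*(h^2 + h - 2) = (h - 2)*(h + 1)*(h + 2)^2*(h - 1)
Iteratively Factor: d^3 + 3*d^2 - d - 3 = (d + 3)*(d^2 - 1) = (d - 1)*(d + 3)*(d + 1)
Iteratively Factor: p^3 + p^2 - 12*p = (p + 4)*(p^2 - 3*p) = (p - 3)*(p + 4)*(p)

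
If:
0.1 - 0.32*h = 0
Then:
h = 0.31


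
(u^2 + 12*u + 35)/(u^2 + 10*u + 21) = (u + 5)/(u + 3)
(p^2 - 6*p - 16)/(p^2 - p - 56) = (p + 2)/(p + 7)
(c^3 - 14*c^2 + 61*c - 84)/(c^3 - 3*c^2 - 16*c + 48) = (c - 7)/(c + 4)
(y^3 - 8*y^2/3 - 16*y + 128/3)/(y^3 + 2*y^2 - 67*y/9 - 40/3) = 3*(y^2 - 16)/(3*y^2 + 14*y + 15)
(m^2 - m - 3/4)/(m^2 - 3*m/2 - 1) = (m - 3/2)/(m - 2)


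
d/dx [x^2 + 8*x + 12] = 2*x + 8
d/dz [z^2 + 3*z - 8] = 2*z + 3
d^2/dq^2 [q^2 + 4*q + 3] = 2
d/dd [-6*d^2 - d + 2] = -12*d - 1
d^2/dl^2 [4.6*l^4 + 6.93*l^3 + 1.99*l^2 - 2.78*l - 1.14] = 55.2*l^2 + 41.58*l + 3.98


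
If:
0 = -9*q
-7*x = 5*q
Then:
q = 0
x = 0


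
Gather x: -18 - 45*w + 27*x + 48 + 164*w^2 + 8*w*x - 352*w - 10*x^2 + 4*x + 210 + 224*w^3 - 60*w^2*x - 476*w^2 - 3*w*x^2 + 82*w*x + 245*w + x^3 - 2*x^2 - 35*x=224*w^3 - 312*w^2 - 152*w + x^3 + x^2*(-3*w - 12) + x*(-60*w^2 + 90*w - 4) + 240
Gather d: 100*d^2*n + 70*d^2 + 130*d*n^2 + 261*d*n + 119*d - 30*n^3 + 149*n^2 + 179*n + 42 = d^2*(100*n + 70) + d*(130*n^2 + 261*n + 119) - 30*n^3 + 149*n^2 + 179*n + 42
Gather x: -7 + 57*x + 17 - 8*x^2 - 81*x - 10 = -8*x^2 - 24*x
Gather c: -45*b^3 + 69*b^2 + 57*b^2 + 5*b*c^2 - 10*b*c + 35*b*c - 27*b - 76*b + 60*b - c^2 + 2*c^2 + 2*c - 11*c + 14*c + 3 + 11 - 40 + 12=-45*b^3 + 126*b^2 - 43*b + c^2*(5*b + 1) + c*(25*b + 5) - 14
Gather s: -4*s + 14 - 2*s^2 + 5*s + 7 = -2*s^2 + s + 21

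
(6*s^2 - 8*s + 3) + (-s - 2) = 6*s^2 - 9*s + 1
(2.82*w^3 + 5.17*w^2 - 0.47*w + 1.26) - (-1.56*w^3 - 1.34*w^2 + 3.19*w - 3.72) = 4.38*w^3 + 6.51*w^2 - 3.66*w + 4.98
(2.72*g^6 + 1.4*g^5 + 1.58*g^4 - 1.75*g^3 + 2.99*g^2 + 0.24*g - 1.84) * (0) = 0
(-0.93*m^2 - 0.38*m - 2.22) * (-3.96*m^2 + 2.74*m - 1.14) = 3.6828*m^4 - 1.0434*m^3 + 8.8102*m^2 - 5.6496*m + 2.5308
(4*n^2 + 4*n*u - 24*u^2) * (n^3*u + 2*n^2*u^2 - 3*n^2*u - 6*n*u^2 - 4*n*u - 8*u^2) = 4*n^5*u + 12*n^4*u^2 - 12*n^4*u - 16*n^3*u^3 - 36*n^3*u^2 - 16*n^3*u - 48*n^2*u^4 + 48*n^2*u^3 - 48*n^2*u^2 + 144*n*u^4 + 64*n*u^3 + 192*u^4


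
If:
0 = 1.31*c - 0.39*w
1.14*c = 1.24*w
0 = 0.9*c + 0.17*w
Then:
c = 0.00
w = 0.00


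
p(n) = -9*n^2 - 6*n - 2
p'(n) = -18*n - 6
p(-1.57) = -14.76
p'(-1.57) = 22.26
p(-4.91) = -189.51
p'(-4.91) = 82.38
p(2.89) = -94.51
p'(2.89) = -58.02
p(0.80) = -12.56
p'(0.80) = -20.40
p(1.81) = -42.34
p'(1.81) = -38.58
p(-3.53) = -92.97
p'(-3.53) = 57.54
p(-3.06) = -67.91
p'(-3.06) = 49.08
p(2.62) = -79.50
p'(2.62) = -53.16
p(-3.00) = -65.00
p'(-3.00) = 48.00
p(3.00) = -101.00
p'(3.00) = -60.00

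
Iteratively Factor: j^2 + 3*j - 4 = (j + 4)*(j - 1)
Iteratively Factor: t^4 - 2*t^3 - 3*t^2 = (t - 3)*(t^3 + t^2) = (t - 3)*(t + 1)*(t^2) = t*(t - 3)*(t + 1)*(t)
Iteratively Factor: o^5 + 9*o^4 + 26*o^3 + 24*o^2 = (o + 3)*(o^4 + 6*o^3 + 8*o^2) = (o + 3)*(o + 4)*(o^3 + 2*o^2) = o*(o + 3)*(o + 4)*(o^2 + 2*o) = o^2*(o + 3)*(o + 4)*(o + 2)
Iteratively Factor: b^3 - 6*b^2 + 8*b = (b - 2)*(b^2 - 4*b) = (b - 4)*(b - 2)*(b)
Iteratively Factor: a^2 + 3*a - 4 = (a + 4)*(a - 1)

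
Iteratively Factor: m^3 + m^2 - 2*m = (m)*(m^2 + m - 2) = m*(m - 1)*(m + 2)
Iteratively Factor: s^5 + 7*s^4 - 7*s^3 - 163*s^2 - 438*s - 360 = (s + 3)*(s^4 + 4*s^3 - 19*s^2 - 106*s - 120) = (s + 2)*(s + 3)*(s^3 + 2*s^2 - 23*s - 60) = (s - 5)*(s + 2)*(s + 3)*(s^2 + 7*s + 12) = (s - 5)*(s + 2)*(s + 3)*(s + 4)*(s + 3)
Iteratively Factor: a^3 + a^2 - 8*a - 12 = (a + 2)*(a^2 - a - 6) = (a - 3)*(a + 2)*(a + 2)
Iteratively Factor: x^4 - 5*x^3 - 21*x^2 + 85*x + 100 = (x + 1)*(x^3 - 6*x^2 - 15*x + 100) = (x + 1)*(x + 4)*(x^2 - 10*x + 25) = (x - 5)*(x + 1)*(x + 4)*(x - 5)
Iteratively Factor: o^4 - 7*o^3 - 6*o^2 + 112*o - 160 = (o - 2)*(o^3 - 5*o^2 - 16*o + 80) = (o - 2)*(o + 4)*(o^2 - 9*o + 20) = (o - 5)*(o - 2)*(o + 4)*(o - 4)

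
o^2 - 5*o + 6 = (o - 3)*(o - 2)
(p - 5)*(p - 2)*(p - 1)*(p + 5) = p^4 - 3*p^3 - 23*p^2 + 75*p - 50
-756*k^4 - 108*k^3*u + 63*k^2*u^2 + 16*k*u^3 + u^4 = (-3*k + u)*(6*k + u)^2*(7*k + u)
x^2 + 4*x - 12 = (x - 2)*(x + 6)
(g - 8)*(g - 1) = g^2 - 9*g + 8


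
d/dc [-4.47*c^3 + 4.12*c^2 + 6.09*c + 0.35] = -13.41*c^2 + 8.24*c + 6.09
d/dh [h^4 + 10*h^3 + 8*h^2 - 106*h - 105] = 4*h^3 + 30*h^2 + 16*h - 106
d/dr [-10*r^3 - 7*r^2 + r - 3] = -30*r^2 - 14*r + 1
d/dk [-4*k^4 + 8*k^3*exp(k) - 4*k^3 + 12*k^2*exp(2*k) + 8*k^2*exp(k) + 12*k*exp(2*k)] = 8*k^3*exp(k) - 16*k^3 + 24*k^2*exp(2*k) + 32*k^2*exp(k) - 12*k^2 + 48*k*exp(2*k) + 16*k*exp(k) + 12*exp(2*k)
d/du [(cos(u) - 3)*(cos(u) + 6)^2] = -3*(cos(u) + 6)*sin(u)*cos(u)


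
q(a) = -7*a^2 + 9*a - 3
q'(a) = 9 - 14*a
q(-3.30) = -108.93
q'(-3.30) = 55.20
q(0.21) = -1.42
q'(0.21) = 6.06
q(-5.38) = -254.03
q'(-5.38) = 84.32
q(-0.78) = -14.28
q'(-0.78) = 19.92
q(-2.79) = -82.60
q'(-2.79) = 48.06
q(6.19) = -215.50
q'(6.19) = -77.66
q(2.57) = -26.10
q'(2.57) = -26.98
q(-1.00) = -19.00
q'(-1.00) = 23.00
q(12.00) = -903.00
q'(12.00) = -159.00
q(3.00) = -39.00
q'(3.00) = -33.00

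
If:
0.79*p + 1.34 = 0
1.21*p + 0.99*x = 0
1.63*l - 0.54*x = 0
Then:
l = 0.69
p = -1.70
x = 2.07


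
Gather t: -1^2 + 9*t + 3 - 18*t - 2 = -9*t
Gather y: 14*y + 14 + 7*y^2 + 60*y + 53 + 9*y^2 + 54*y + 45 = 16*y^2 + 128*y + 112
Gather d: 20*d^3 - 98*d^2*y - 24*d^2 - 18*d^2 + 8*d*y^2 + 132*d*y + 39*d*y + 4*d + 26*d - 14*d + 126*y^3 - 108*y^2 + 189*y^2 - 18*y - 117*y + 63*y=20*d^3 + d^2*(-98*y - 42) + d*(8*y^2 + 171*y + 16) + 126*y^3 + 81*y^2 - 72*y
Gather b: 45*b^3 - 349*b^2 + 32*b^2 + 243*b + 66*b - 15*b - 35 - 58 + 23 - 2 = 45*b^3 - 317*b^2 + 294*b - 72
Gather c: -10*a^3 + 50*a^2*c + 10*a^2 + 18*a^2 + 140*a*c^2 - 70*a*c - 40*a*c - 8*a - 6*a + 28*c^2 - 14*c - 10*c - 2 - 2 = -10*a^3 + 28*a^2 - 14*a + c^2*(140*a + 28) + c*(50*a^2 - 110*a - 24) - 4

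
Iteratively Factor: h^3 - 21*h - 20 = (h + 1)*(h^2 - h - 20) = (h + 1)*(h + 4)*(h - 5)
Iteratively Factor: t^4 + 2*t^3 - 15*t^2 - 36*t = (t + 3)*(t^3 - t^2 - 12*t) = (t - 4)*(t + 3)*(t^2 + 3*t) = (t - 4)*(t + 3)^2*(t)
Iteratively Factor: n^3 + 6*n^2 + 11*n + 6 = (n + 1)*(n^2 + 5*n + 6) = (n + 1)*(n + 3)*(n + 2)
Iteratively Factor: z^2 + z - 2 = (z + 2)*(z - 1)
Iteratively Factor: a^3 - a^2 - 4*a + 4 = (a - 2)*(a^2 + a - 2) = (a - 2)*(a - 1)*(a + 2)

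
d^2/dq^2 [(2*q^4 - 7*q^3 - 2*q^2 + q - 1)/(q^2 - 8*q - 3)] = 2*(2*q^6 - 48*q^5 + 366*q^4 - 100*q^3 - 417*q^2 - 156*q - 109)/(q^6 - 24*q^5 + 183*q^4 - 368*q^3 - 549*q^2 - 216*q - 27)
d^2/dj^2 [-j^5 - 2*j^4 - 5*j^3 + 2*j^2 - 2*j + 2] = -20*j^3 - 24*j^2 - 30*j + 4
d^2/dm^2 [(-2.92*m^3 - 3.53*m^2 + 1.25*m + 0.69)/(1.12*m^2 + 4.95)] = (3.5527136788005e-15*m^4 + 35.51296*m^3 + 122.615136*m^2 - 470.8638*m - 180.63837)/(1.404928*m^6 + 18.62784*m^4 + 82.3284*m^2 + 121.287375)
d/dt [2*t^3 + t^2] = 2*t*(3*t + 1)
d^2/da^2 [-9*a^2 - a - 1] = -18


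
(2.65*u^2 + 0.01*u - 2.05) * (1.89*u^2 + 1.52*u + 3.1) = 5.0085*u^4 + 4.0469*u^3 + 4.3557*u^2 - 3.085*u - 6.355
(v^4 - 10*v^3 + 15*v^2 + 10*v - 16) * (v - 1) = v^5 - 11*v^4 + 25*v^3 - 5*v^2 - 26*v + 16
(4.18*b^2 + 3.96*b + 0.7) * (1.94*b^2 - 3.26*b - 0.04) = 8.1092*b^4 - 5.9444*b^3 - 11.7188*b^2 - 2.4404*b - 0.028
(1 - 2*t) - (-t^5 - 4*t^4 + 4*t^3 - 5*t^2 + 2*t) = t^5 + 4*t^4 - 4*t^3 + 5*t^2 - 4*t + 1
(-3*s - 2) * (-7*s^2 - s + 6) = 21*s^3 + 17*s^2 - 16*s - 12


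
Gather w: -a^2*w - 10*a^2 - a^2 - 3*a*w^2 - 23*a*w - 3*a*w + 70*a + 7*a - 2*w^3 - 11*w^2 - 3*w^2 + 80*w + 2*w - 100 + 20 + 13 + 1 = -11*a^2 + 77*a - 2*w^3 + w^2*(-3*a - 14) + w*(-a^2 - 26*a + 82) - 66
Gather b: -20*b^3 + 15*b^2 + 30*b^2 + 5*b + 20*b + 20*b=-20*b^3 + 45*b^2 + 45*b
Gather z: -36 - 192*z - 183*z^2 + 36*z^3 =36*z^3 - 183*z^2 - 192*z - 36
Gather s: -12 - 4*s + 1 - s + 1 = -5*s - 10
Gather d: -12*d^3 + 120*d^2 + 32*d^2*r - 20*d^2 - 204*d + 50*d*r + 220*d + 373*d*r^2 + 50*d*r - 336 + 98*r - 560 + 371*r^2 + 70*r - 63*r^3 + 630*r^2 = -12*d^3 + d^2*(32*r + 100) + d*(373*r^2 + 100*r + 16) - 63*r^3 + 1001*r^2 + 168*r - 896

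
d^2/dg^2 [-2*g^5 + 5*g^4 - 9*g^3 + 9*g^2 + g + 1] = -40*g^3 + 60*g^2 - 54*g + 18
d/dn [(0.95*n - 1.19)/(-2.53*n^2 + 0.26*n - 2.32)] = (2.4035*n^2 - 6.0214*n - 1.8946)/(6.4009*n^4 - 1.3156*n^3 + 11.8068*n^2 - 1.2064*n + 5.3824)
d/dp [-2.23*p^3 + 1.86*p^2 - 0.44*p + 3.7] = -6.69*p^2 + 3.72*p - 0.44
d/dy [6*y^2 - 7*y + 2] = 12*y - 7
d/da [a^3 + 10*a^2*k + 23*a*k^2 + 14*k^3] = 3*a^2 + 20*a*k + 23*k^2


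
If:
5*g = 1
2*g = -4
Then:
No Solution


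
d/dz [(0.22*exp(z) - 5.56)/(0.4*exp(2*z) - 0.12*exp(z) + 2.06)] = (-0.088*exp(2*z) + 4.448*exp(z) - 0.214)*exp(z)/(0.16*exp(4*z) - 0.096*exp(3*z) + 1.6624*exp(2*z) - 0.4944*exp(z) + 4.2436)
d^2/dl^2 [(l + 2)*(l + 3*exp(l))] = 3*l*exp(l) + 12*exp(l) + 2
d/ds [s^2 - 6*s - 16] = 2*s - 6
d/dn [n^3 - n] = 3*n^2 - 1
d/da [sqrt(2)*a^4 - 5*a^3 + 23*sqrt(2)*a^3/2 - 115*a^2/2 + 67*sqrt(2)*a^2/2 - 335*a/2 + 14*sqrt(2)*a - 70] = 4*sqrt(2)*a^3 - 15*a^2 + 69*sqrt(2)*a^2/2 - 115*a + 67*sqrt(2)*a - 335/2 + 14*sqrt(2)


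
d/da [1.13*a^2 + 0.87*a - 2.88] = 2.26*a + 0.87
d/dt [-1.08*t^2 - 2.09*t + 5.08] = -2.16*t - 2.09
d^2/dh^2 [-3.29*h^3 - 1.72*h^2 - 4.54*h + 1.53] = -19.74*h - 3.44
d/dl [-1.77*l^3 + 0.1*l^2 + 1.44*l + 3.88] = -5.31*l^2 + 0.2*l + 1.44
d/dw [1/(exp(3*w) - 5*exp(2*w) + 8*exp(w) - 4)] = (-3*exp(2*w) + 10*exp(w) - 8)*exp(w)/(exp(3*w) - 5*exp(2*w) + 8*exp(w) - 4)^2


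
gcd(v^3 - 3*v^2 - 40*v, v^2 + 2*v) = v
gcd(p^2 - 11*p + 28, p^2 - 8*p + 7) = p - 7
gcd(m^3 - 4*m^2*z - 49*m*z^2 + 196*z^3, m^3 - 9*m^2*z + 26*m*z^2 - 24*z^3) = -m + 4*z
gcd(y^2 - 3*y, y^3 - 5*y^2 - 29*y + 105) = y - 3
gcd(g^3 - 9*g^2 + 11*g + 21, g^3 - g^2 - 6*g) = g - 3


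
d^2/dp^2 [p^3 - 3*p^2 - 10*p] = 6*p - 6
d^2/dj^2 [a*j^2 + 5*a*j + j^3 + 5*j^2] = 2*a + 6*j + 10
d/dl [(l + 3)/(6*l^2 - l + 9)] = (6*l^2 - l - (l + 3)*(12*l - 1) + 9)/(6*l^2 - l + 9)^2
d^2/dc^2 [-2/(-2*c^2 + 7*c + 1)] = 4*(4*c^2 - 14*c - (4*c - 7)^2 - 2)/(-2*c^2 + 7*c + 1)^3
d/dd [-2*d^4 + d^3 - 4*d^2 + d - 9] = -8*d^3 + 3*d^2 - 8*d + 1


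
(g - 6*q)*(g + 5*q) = g^2 - g*q - 30*q^2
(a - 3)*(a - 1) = a^2 - 4*a + 3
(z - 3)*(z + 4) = z^2 + z - 12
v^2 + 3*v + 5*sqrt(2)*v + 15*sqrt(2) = (v + 3)*(v + 5*sqrt(2))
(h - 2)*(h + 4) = h^2 + 2*h - 8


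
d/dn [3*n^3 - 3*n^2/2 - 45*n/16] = 9*n^2 - 3*n - 45/16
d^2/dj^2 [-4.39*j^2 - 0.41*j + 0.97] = -8.78000000000000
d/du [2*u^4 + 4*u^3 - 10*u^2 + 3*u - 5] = 8*u^3 + 12*u^2 - 20*u + 3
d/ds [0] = 0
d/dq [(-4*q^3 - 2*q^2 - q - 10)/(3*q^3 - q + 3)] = (6*q^4 + 14*q^3 + 56*q^2 - 12*q - 13)/(9*q^6 - 6*q^4 + 18*q^3 + q^2 - 6*q + 9)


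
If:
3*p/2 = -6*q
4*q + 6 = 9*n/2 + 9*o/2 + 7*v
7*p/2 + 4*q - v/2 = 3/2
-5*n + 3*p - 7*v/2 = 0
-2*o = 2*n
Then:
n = -3/40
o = 3/40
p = 3/4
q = -3/16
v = 3/4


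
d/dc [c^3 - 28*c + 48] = 3*c^2 - 28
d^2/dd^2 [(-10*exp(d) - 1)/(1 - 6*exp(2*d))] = (360*exp(4*d) + 144*exp(3*d) + 360*exp(2*d) + 24*exp(d) + 10)*exp(d)/(216*exp(6*d) - 108*exp(4*d) + 18*exp(2*d) - 1)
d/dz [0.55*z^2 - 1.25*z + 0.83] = 1.1*z - 1.25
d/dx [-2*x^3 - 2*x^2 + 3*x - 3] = -6*x^2 - 4*x + 3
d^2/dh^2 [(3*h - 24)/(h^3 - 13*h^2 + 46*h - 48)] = 6*(3*h^2 - 15*h + 19)/(h^6 - 15*h^5 + 93*h^4 - 305*h^3 + 558*h^2 - 540*h + 216)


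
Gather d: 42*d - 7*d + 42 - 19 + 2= 35*d + 25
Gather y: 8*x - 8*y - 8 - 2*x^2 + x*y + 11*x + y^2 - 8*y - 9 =-2*x^2 + 19*x + y^2 + y*(x - 16) - 17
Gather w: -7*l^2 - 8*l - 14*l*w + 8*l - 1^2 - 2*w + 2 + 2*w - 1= -7*l^2 - 14*l*w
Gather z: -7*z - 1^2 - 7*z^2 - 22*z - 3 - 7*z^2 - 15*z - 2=-14*z^2 - 44*z - 6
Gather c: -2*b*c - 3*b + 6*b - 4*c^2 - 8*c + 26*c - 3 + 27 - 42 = 3*b - 4*c^2 + c*(18 - 2*b) - 18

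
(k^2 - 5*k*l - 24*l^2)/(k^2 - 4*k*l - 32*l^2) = (k + 3*l)/(k + 4*l)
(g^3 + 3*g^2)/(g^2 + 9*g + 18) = g^2/(g + 6)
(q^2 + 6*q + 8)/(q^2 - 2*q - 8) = (q + 4)/(q - 4)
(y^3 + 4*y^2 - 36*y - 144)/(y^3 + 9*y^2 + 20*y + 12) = (y^2 - 2*y - 24)/(y^2 + 3*y + 2)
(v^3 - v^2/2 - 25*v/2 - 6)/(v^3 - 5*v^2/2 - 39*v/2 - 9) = (v - 4)/(v - 6)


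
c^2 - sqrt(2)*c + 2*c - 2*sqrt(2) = (c + 2)*(c - sqrt(2))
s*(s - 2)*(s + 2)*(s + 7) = s^4 + 7*s^3 - 4*s^2 - 28*s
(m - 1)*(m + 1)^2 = m^3 + m^2 - m - 1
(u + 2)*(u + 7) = u^2 + 9*u + 14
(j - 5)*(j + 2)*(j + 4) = j^3 + j^2 - 22*j - 40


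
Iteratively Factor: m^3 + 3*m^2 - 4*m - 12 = (m - 2)*(m^2 + 5*m + 6) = (m - 2)*(m + 3)*(m + 2)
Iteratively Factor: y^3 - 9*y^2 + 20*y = (y - 5)*(y^2 - 4*y) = (y - 5)*(y - 4)*(y)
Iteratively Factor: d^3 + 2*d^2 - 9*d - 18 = (d + 3)*(d^2 - d - 6) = (d - 3)*(d + 3)*(d + 2)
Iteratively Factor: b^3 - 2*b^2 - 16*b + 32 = (b - 4)*(b^2 + 2*b - 8) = (b - 4)*(b - 2)*(b + 4)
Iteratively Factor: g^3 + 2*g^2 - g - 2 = (g + 1)*(g^2 + g - 2) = (g + 1)*(g + 2)*(g - 1)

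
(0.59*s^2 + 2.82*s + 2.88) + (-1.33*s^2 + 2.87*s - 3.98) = -0.74*s^2 + 5.69*s - 1.1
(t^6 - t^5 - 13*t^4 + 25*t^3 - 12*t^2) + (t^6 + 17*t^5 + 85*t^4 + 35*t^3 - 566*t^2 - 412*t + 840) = 2*t^6 + 16*t^5 + 72*t^4 + 60*t^3 - 578*t^2 - 412*t + 840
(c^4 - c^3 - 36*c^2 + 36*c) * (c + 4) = c^5 + 3*c^4 - 40*c^3 - 108*c^2 + 144*c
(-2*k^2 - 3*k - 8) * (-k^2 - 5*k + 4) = 2*k^4 + 13*k^3 + 15*k^2 + 28*k - 32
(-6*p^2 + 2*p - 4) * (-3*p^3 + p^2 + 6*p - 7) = 18*p^5 - 12*p^4 - 22*p^3 + 50*p^2 - 38*p + 28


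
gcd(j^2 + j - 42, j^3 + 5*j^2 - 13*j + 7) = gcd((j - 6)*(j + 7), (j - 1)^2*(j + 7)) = j + 7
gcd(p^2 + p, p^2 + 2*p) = p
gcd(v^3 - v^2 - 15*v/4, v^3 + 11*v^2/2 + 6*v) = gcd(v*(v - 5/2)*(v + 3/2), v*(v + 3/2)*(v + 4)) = v^2 + 3*v/2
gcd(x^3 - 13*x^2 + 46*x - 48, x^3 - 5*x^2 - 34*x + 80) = x^2 - 10*x + 16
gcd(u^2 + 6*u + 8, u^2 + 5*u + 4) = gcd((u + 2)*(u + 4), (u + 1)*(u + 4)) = u + 4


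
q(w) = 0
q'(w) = 0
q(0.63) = 0.00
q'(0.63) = 0.00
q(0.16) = 0.00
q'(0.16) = 0.00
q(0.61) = 0.00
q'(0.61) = 0.00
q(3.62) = 0.00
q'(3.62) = 0.00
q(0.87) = 0.00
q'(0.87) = 0.00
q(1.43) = 0.00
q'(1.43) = 0.00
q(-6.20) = 0.00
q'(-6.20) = 0.00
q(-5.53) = 0.00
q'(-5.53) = 0.00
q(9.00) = 0.00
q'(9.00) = 0.00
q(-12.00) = 0.00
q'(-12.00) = 0.00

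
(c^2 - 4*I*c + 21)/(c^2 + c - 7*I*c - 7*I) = (c + 3*I)/(c + 1)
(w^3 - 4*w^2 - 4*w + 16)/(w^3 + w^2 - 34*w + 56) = (w + 2)/(w + 7)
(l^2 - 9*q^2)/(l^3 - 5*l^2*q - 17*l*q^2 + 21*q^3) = (l - 3*q)/(l^2 - 8*l*q + 7*q^2)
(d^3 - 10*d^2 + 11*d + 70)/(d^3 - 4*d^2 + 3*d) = (d^3 - 10*d^2 + 11*d + 70)/(d*(d^2 - 4*d + 3))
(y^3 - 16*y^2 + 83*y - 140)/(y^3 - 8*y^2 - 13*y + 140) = (y - 4)/(y + 4)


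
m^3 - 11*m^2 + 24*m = m*(m - 8)*(m - 3)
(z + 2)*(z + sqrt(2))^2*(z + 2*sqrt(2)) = z^4 + 2*z^3 + 4*sqrt(2)*z^3 + 10*z^2 + 8*sqrt(2)*z^2 + 4*sqrt(2)*z + 20*z + 8*sqrt(2)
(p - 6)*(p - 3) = p^2 - 9*p + 18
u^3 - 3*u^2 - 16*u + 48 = (u - 4)*(u - 3)*(u + 4)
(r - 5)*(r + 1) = r^2 - 4*r - 5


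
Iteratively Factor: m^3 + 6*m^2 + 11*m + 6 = (m + 3)*(m^2 + 3*m + 2) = (m + 2)*(m + 3)*(m + 1)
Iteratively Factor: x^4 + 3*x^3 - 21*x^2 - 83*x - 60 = (x + 4)*(x^3 - x^2 - 17*x - 15) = (x + 1)*(x + 4)*(x^2 - 2*x - 15) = (x - 5)*(x + 1)*(x + 4)*(x + 3)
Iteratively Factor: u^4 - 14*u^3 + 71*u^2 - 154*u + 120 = (u - 3)*(u^3 - 11*u^2 + 38*u - 40) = (u - 3)*(u - 2)*(u^2 - 9*u + 20) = (u - 4)*(u - 3)*(u - 2)*(u - 5)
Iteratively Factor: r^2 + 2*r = (r)*(r + 2)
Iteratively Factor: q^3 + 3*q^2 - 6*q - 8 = (q - 2)*(q^2 + 5*q + 4) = (q - 2)*(q + 1)*(q + 4)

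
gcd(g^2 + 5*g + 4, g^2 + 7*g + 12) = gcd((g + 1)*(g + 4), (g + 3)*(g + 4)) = g + 4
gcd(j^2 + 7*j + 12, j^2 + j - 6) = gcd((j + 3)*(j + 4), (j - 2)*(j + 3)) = j + 3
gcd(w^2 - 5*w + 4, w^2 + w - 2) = w - 1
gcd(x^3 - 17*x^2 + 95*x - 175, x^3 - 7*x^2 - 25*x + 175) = x^2 - 12*x + 35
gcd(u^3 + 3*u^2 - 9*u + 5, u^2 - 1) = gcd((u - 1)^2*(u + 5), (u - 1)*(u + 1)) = u - 1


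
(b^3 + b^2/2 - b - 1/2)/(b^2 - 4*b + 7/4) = 2*(2*b^3 + b^2 - 2*b - 1)/(4*b^2 - 16*b + 7)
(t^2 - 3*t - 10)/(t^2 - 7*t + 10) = (t + 2)/(t - 2)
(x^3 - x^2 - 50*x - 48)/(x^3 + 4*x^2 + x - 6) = (x^3 - x^2 - 50*x - 48)/(x^3 + 4*x^2 + x - 6)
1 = 1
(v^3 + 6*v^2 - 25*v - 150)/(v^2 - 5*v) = v + 11 + 30/v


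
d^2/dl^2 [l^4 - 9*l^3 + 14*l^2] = 12*l^2 - 54*l + 28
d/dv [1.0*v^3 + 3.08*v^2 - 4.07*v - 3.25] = 3.0*v^2 + 6.16*v - 4.07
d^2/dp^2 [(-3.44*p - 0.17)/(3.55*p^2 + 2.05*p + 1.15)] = (-(3.44*p + 0.17)*(7.1*p + 2.05)*(14.2*p + 4.1) + (73.272*p + 15.311)*(3.55*p^2 + 2.05*p + 1.15))/(3.55*p^2 + 2.05*p + 1.15)^3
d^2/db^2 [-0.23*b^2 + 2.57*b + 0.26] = -0.460000000000000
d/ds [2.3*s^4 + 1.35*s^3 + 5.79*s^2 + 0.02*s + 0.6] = 9.2*s^3 + 4.05*s^2 + 11.58*s + 0.02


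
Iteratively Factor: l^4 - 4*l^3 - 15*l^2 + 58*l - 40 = (l + 4)*(l^3 - 8*l^2 + 17*l - 10) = (l - 2)*(l + 4)*(l^2 - 6*l + 5) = (l - 2)*(l - 1)*(l + 4)*(l - 5)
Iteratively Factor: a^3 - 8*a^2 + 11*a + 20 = (a + 1)*(a^2 - 9*a + 20) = (a - 5)*(a + 1)*(a - 4)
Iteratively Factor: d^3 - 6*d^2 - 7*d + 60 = (d + 3)*(d^2 - 9*d + 20) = (d - 4)*(d + 3)*(d - 5)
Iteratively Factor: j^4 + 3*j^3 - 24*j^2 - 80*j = (j)*(j^3 + 3*j^2 - 24*j - 80) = j*(j + 4)*(j^2 - j - 20) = j*(j - 5)*(j + 4)*(j + 4)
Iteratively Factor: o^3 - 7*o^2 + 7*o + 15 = (o - 3)*(o^2 - 4*o - 5) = (o - 5)*(o - 3)*(o + 1)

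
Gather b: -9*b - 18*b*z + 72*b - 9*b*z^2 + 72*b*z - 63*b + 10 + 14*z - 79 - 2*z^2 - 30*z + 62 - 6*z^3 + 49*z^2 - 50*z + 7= b*(-9*z^2 + 54*z) - 6*z^3 + 47*z^2 - 66*z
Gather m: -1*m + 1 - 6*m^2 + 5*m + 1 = -6*m^2 + 4*m + 2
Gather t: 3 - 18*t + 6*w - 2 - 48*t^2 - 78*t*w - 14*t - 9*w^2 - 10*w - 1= -48*t^2 + t*(-78*w - 32) - 9*w^2 - 4*w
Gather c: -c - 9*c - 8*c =-18*c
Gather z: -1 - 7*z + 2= 1 - 7*z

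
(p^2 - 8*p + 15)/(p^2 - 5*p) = (p - 3)/p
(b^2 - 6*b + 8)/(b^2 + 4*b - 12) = (b - 4)/(b + 6)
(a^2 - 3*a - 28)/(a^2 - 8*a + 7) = (a + 4)/(a - 1)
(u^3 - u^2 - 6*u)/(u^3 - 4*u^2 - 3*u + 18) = u/(u - 3)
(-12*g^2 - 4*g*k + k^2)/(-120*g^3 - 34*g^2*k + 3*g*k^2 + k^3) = (2*g + k)/(20*g^2 + 9*g*k + k^2)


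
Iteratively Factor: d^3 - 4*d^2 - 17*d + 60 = (d + 4)*(d^2 - 8*d + 15) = (d - 5)*(d + 4)*(d - 3)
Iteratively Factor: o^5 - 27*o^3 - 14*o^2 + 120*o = (o)*(o^4 - 27*o^2 - 14*o + 120) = o*(o - 2)*(o^3 + 2*o^2 - 23*o - 60) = o*(o - 2)*(o + 3)*(o^2 - o - 20) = o*(o - 2)*(o + 3)*(o + 4)*(o - 5)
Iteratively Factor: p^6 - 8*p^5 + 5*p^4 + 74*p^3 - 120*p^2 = (p - 2)*(p^5 - 6*p^4 - 7*p^3 + 60*p^2) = p*(p - 2)*(p^4 - 6*p^3 - 7*p^2 + 60*p) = p*(p - 2)*(p + 3)*(p^3 - 9*p^2 + 20*p) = p*(p - 4)*(p - 2)*(p + 3)*(p^2 - 5*p) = p^2*(p - 4)*(p - 2)*(p + 3)*(p - 5)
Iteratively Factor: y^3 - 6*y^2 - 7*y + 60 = (y + 3)*(y^2 - 9*y + 20) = (y - 4)*(y + 3)*(y - 5)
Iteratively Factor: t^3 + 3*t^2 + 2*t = (t + 1)*(t^2 + 2*t) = t*(t + 1)*(t + 2)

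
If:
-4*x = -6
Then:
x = 3/2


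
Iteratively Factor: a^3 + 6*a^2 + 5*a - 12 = (a + 4)*(a^2 + 2*a - 3) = (a - 1)*(a + 4)*(a + 3)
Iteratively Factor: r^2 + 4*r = (r)*(r + 4)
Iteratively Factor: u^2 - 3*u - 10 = (u - 5)*(u + 2)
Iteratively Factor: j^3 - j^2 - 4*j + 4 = (j - 2)*(j^2 + j - 2) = (j - 2)*(j + 2)*(j - 1)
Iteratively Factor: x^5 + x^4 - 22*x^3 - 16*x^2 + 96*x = (x - 2)*(x^4 + 3*x^3 - 16*x^2 - 48*x) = x*(x - 2)*(x^3 + 3*x^2 - 16*x - 48) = x*(x - 2)*(x + 4)*(x^2 - x - 12) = x*(x - 4)*(x - 2)*(x + 4)*(x + 3)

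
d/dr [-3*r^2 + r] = 1 - 6*r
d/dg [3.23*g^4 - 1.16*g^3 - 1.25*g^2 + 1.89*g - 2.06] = 12.92*g^3 - 3.48*g^2 - 2.5*g + 1.89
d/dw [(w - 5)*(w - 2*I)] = 2*w - 5 - 2*I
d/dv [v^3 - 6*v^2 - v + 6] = 3*v^2 - 12*v - 1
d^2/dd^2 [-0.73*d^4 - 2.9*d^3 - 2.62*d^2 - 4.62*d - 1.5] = -8.76*d^2 - 17.4*d - 5.24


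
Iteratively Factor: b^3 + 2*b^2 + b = (b + 1)*(b^2 + b) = (b + 1)^2*(b)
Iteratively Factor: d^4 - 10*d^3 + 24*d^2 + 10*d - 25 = (d - 5)*(d^3 - 5*d^2 - d + 5) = (d - 5)*(d - 1)*(d^2 - 4*d - 5) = (d - 5)*(d - 1)*(d + 1)*(d - 5)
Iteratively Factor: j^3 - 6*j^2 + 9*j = (j - 3)*(j^2 - 3*j) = (j - 3)^2*(j)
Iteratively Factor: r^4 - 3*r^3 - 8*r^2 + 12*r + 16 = (r - 4)*(r^3 + r^2 - 4*r - 4) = (r - 4)*(r + 1)*(r^2 - 4) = (r - 4)*(r + 1)*(r + 2)*(r - 2)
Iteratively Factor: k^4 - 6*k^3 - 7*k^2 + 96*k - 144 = (k + 4)*(k^3 - 10*k^2 + 33*k - 36) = (k - 4)*(k + 4)*(k^2 - 6*k + 9) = (k - 4)*(k - 3)*(k + 4)*(k - 3)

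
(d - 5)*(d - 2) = d^2 - 7*d + 10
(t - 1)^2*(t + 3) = t^3 + t^2 - 5*t + 3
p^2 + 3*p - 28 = (p - 4)*(p + 7)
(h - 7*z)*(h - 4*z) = h^2 - 11*h*z + 28*z^2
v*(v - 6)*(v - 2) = v^3 - 8*v^2 + 12*v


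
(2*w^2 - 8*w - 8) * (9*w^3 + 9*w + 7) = 18*w^5 - 72*w^4 - 54*w^3 - 58*w^2 - 128*w - 56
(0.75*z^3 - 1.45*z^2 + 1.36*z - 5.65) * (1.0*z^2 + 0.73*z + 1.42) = 0.75*z^5 - 0.9025*z^4 + 1.3665*z^3 - 6.7162*z^2 - 2.1933*z - 8.023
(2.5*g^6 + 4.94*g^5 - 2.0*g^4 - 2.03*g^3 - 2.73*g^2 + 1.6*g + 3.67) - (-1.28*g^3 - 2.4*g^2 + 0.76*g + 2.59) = 2.5*g^6 + 4.94*g^5 - 2.0*g^4 - 0.75*g^3 - 0.33*g^2 + 0.84*g + 1.08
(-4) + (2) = -2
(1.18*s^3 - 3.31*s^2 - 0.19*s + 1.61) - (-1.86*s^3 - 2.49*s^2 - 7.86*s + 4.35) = 3.04*s^3 - 0.82*s^2 + 7.67*s - 2.74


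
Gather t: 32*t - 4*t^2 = -4*t^2 + 32*t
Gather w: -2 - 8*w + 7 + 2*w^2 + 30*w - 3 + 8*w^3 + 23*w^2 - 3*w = 8*w^3 + 25*w^2 + 19*w + 2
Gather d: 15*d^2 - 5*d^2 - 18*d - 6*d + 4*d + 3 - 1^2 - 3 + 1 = 10*d^2 - 20*d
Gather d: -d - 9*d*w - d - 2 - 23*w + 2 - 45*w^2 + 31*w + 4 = d*(-9*w - 2) - 45*w^2 + 8*w + 4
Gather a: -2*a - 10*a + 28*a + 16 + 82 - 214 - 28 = 16*a - 144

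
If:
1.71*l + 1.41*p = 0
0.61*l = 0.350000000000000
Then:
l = 0.57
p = -0.70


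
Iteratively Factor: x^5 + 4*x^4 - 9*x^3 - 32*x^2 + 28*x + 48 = (x + 4)*(x^4 - 9*x^2 + 4*x + 12) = (x - 2)*(x + 4)*(x^3 + 2*x^2 - 5*x - 6) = (x - 2)*(x + 1)*(x + 4)*(x^2 + x - 6) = (x - 2)*(x + 1)*(x + 3)*(x + 4)*(x - 2)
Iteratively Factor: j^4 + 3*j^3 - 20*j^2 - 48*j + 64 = (j + 4)*(j^3 - j^2 - 16*j + 16) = (j + 4)^2*(j^2 - 5*j + 4) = (j - 4)*(j + 4)^2*(j - 1)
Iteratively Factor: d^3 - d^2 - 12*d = (d + 3)*(d^2 - 4*d) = (d - 4)*(d + 3)*(d)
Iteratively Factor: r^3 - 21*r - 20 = (r - 5)*(r^2 + 5*r + 4) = (r - 5)*(r + 1)*(r + 4)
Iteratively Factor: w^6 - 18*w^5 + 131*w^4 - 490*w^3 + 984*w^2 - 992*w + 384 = (w - 4)*(w^5 - 14*w^4 + 75*w^3 - 190*w^2 + 224*w - 96) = (w - 4)^2*(w^4 - 10*w^3 + 35*w^2 - 50*w + 24) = (w - 4)^3*(w^3 - 6*w^2 + 11*w - 6) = (w - 4)^3*(w - 3)*(w^2 - 3*w + 2) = (w - 4)^3*(w - 3)*(w - 1)*(w - 2)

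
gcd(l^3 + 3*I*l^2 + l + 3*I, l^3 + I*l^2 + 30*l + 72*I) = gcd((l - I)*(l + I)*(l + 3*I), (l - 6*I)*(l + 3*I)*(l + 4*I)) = l + 3*I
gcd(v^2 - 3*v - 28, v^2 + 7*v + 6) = 1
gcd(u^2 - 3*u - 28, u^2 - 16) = u + 4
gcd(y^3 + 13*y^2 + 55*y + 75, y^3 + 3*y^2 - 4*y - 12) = y + 3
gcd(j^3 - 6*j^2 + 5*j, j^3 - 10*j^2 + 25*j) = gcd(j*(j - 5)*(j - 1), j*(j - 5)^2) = j^2 - 5*j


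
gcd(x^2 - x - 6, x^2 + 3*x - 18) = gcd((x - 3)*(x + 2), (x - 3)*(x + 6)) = x - 3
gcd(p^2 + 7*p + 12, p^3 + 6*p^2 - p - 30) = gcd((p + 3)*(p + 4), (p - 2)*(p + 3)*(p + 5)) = p + 3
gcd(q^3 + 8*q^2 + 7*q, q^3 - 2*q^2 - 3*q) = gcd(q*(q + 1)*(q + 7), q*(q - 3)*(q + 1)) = q^2 + q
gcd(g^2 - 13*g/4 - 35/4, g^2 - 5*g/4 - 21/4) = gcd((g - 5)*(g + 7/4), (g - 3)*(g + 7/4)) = g + 7/4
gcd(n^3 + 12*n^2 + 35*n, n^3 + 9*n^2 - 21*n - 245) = n + 7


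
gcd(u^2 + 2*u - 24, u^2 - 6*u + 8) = u - 4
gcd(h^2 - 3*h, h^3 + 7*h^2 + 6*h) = h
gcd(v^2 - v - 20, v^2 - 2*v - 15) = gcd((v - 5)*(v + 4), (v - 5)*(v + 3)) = v - 5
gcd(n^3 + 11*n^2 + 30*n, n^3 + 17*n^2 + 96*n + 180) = n^2 + 11*n + 30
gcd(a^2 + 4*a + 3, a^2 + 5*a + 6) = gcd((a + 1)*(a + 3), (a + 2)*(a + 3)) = a + 3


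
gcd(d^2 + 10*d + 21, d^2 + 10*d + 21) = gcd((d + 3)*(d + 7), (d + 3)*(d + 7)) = d^2 + 10*d + 21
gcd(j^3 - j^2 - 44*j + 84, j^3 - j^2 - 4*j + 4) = j - 2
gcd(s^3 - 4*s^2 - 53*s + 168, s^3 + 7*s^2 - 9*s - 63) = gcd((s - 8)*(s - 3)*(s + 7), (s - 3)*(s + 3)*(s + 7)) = s^2 + 4*s - 21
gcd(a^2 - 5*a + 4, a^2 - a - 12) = a - 4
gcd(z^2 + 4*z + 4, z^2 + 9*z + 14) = z + 2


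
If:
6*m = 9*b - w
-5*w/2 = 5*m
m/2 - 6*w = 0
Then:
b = 0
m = 0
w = 0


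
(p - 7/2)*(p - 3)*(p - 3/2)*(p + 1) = p^4 - 7*p^3 + 49*p^2/4 + 9*p/2 - 63/4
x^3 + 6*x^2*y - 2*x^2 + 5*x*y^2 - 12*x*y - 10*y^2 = (x - 2)*(x + y)*(x + 5*y)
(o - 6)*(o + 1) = o^2 - 5*o - 6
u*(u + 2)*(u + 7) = u^3 + 9*u^2 + 14*u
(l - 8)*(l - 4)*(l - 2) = l^3 - 14*l^2 + 56*l - 64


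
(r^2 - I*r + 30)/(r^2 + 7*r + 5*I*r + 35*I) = (r - 6*I)/(r + 7)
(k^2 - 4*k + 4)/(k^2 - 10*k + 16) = (k - 2)/(k - 8)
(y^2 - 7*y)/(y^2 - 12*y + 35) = y/(y - 5)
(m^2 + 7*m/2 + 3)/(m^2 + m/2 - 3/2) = (m + 2)/(m - 1)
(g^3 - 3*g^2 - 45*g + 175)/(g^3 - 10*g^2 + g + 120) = (g^2 + 2*g - 35)/(g^2 - 5*g - 24)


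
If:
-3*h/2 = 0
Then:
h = 0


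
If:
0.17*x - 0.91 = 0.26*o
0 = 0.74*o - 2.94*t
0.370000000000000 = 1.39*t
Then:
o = 1.06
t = 0.27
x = 6.97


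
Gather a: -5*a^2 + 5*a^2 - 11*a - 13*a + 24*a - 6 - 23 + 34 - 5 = 0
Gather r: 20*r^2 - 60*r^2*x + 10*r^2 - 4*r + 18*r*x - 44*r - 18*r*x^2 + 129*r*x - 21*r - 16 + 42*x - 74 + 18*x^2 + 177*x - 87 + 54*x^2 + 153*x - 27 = r^2*(30 - 60*x) + r*(-18*x^2 + 147*x - 69) + 72*x^2 + 372*x - 204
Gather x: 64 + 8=72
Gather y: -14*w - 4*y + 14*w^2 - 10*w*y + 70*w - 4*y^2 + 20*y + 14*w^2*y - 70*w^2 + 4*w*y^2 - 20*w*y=-56*w^2 + 56*w + y^2*(4*w - 4) + y*(14*w^2 - 30*w + 16)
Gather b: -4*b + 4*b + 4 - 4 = 0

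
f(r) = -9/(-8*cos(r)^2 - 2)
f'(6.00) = -0.44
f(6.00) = 0.96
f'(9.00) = -0.72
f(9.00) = 1.04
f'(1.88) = -5.56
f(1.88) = 3.28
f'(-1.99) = 4.84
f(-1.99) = 2.71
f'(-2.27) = 2.51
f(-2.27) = 1.69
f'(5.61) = -1.48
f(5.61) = 1.31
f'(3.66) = 0.96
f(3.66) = 1.12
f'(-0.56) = -1.08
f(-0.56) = 1.16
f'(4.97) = -5.59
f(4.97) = 3.57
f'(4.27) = 4.64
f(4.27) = 2.60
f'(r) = 144*sin(r)*cos(r)/(-8*cos(r)^2 - 2)^2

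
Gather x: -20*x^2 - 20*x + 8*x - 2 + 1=-20*x^2 - 12*x - 1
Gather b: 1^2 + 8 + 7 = 16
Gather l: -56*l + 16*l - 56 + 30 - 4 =-40*l - 30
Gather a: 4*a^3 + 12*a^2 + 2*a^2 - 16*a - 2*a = 4*a^3 + 14*a^2 - 18*a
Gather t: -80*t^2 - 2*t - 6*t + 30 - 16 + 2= -80*t^2 - 8*t + 16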